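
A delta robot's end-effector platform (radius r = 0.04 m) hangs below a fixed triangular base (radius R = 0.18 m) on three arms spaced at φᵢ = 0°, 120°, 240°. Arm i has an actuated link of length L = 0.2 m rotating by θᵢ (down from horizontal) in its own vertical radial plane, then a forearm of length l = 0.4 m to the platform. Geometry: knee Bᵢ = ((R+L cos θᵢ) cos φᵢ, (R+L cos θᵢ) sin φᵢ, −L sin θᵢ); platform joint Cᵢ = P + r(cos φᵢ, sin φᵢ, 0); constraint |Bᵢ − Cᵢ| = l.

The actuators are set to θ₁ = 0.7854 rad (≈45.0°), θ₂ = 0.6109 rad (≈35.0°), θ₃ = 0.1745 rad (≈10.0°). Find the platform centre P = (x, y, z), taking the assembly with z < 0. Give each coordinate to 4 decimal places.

φ1=0.0°: virtual centre (0.2814, 0.0000, -0.1414), radius l
arm 2 at φ=120.0°: ρ2 = 0.3038;  S2 = (-0.1519, 0.2631, -0.1147)
φ3=240.0°: virtual centre (-0.1685, -0.2918, -0.0347), radius l
eliminate P² terms by subtracting sphere 1 from 2 and 3
linear system: -0.8667x+0.5262y = 0.0063−0.0534z; -0.8998x+-0.5836y = 0.0156−0.2134z
Cramer: x(z) = -0.0121+0.1465z;  y(z) = -0.0080+0.1398z
into |P−S₁|² = l²: 1.0410z² + 0.1946z + -0.0538 = 0;  Δ = 0.2618;  z = -0.3392 or 0.1523 → z<0 root = -0.3392
x = -0.0618, y = -0.0554

(-0.0618, -0.0554, -0.3392)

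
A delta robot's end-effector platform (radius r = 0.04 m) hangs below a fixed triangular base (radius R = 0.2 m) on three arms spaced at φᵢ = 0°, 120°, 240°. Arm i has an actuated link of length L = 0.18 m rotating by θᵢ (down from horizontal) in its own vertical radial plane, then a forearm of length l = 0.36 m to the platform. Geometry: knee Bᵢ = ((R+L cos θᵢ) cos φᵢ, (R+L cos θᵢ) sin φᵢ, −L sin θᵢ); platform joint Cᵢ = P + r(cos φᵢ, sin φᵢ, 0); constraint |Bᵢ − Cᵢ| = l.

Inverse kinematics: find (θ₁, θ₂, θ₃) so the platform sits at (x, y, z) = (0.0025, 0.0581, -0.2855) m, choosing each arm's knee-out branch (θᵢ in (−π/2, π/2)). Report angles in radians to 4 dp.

θ₁ = 0.6107, θ₂ = 0.3488, θ₃ = 0.8728

φ1=0.0° → target in arm frame (0.0025, 0.0581)
  e−x'=0.1575;  (l²−L²−(e−x')²−y'²−z²)/2L = -0.0347
  γ=atan2(-0.2855,0.1575)=-1.0667;  ψ=arccos(-0.1064)=1.6774;  θ1=γ+ψ≈0.6107
arm 2 (φ=120.0°): x'=0.0491, y'=-0.0312
  A cos θ + B sin θ = C:  0.1109·cos θ + -0.2855·sin θ = 0.0067
  θ2 = atan2(B,A) + arccos(C/0.3063) = 0.3488
rotate P by −φ3: (-0.0516, -0.0269, -0.2855)
  e−x'=0.2116;  (l²−L²−(e−x')²−y'²−z²)/2L = -0.0828
  γ=atan2(-0.2855,0.2116)=-0.9331;  ψ=arccos(-0.2329)=1.8059;  θ3=γ+ψ≈0.8728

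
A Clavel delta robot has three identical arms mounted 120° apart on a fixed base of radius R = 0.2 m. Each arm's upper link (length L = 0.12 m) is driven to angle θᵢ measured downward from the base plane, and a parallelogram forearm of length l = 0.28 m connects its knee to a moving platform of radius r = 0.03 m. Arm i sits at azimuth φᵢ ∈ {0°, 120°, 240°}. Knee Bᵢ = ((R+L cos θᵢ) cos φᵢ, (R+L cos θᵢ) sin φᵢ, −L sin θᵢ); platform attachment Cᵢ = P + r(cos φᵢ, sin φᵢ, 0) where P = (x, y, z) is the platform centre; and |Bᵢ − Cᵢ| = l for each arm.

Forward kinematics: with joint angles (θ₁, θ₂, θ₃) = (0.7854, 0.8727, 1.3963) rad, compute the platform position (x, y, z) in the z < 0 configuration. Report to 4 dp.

arm 1 at φ=0.0°: ρ1 = 0.2549;  S1 = (0.2549, 0.0000, -0.0849)
arm 2 at φ=120.0°: ρ2 = 0.2471;  S2 = (-0.1236, 0.2140, -0.0919)
arm 3 at φ=240.0°: ρ3 = 0.1908;  S3 = (-0.0954, -0.1653, -0.1182)
eliminate P² terms by subtracting sphere 1 from 2 and 3
linear system: -0.7568x+0.4280y = -0.0026−-0.0142z; -0.7005x+-0.3305y = -0.0218−-0.0666z
Cramer: x(z) = 0.0185-0.0604z;  y(z) = 0.0266-0.0737z
sphere 1 gives Az²+Bz+C=0 with A=1.0091, B=0.1943, C=-0.0146;  B²−4AC=0.0968;  roots -0.2505, 0.0579;  negative root z = -0.2505
x = 0.0336, y = 0.0451

(0.0336, 0.0451, -0.2505)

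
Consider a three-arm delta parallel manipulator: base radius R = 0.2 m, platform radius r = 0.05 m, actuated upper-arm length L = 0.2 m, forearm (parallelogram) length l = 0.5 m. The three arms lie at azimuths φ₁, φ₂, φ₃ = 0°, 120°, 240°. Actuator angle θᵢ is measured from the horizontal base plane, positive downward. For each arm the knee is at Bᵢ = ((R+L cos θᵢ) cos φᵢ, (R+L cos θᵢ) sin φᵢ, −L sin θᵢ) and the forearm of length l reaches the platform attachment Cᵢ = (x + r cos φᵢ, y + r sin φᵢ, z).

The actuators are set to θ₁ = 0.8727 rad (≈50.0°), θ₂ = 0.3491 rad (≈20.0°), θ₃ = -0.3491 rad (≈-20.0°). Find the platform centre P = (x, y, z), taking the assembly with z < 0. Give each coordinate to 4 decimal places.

O1 = (0.2786·cos0.0°, 0.2786·sin0.0°, -0.1532) = (0.2786, 0.0000, -0.1532)
arm 2 at φ=120.0°: ρ2 = 0.3379;  O2 = (-0.1690, 0.2927, -0.0684)
O3 = (0.3379·cos240.0°, 0.3379·sin240.0°, 0.0684) = (-0.1690, -0.2927, 0.0684)
|O₂|²−|O₁|² = 0.0178;  |O₃|²−|O₁|² = 0.0178
plane₁₂: -0.8950x+0.5853y+0.1696z = 0.0178
Cramer: x(z) = -0.0199+0.3424z;  y(z) = 0.0000+0.2338z
into |P−O₁|² = l²: 1.1719z² + 0.1021z + -0.1374 = 0;  Δ = 0.6547;  z = -0.3888 or 0.3017 → z<0 root = -0.3888
x = -0.1530, y = -0.0909

(-0.1530, -0.0909, -0.3888)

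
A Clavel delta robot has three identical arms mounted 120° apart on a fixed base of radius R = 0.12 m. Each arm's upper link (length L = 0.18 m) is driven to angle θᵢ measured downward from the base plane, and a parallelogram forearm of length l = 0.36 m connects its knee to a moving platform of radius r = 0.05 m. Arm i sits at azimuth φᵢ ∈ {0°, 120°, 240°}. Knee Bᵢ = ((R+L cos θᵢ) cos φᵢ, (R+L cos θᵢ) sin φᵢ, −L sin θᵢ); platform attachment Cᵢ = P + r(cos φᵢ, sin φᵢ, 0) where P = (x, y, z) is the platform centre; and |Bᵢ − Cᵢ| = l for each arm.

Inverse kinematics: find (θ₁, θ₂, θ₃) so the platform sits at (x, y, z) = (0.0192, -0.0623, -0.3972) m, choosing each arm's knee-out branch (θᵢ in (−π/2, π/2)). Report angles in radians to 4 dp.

arm 1 (φ=0.0°): x'=0.0192, y'=-0.0623
  A=0.0508, B=-0.3972, C=(l²−L²−A²−y'²−z²)/(2L)=-0.1862
  θ1 = atan2(B,A) + arccos(C/0.4004) = 0.6108
arm 2 (φ=120.0°): x'=-0.0636, y'=0.0145
  e−x'=0.1336;  (l²−L²−(e−x')²−y'²−z²)/2L = -0.2184
  √(A²+B²)=0.4191;  θ2 = -1.2464+2.1190 ≈ 0.8725
φ3=240.0° → target in arm frame (0.0444, 0.0478)
  e−x'=0.0256;  (l²−L²−(e−x')²−y'²−z²)/2L = -0.1764
  θ3 = atan2(B,A) + arccos(C/0.3980) = 0.5237

θ₁ = 0.6108, θ₂ = 0.8725, θ₃ = 0.5237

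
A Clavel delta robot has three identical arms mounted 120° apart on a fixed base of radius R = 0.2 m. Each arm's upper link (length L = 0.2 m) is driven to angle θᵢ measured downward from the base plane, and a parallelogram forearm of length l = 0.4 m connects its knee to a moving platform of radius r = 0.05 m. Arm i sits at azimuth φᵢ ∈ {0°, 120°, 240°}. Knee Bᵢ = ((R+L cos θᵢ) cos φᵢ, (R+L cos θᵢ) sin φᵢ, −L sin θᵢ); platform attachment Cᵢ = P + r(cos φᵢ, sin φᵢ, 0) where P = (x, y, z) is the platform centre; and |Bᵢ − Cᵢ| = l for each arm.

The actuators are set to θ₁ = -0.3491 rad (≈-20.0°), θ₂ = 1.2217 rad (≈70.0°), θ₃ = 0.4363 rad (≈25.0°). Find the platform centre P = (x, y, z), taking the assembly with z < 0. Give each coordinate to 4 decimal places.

arm 1 at φ=0.0°: e+L cos θ1 = 0.3379;  O1 = (0.3379, 0.0000, 0.0684)
φ2=120.0°: virtual centre (-0.1092, 0.1891, -0.1879), radius l
φ3=240.0°: virtual centre (-0.1656, -0.2869, -0.0845), radius l
subtract pairs → two planes through P
plane₁₂: -0.8943x+0.3783y+-0.5127z = -0.0359
Cramer: x(z) = 0.0239-0.4584z;  y(z) = -0.0384+0.2716z
into |P−O₁|² = l²: 1.2839z² + 0.1303z + -0.0552 = 0;  Δ = 0.3005;  z = -0.2642 or 0.1627 → z<0 root = -0.2642
x = 0.1450, y = -0.1101

(0.1450, -0.1101, -0.2642)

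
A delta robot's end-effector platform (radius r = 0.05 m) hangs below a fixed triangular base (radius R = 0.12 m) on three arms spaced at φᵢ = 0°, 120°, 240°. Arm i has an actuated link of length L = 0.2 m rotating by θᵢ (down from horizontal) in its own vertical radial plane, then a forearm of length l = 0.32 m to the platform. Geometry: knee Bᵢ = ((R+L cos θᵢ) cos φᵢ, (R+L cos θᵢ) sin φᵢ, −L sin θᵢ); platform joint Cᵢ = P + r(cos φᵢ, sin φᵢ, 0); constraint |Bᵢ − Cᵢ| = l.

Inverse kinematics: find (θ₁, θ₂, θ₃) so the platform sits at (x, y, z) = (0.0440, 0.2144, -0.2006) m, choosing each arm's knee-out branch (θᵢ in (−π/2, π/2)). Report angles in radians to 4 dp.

θ₁ = 0.4363, θ₂ = -0.3495, θ₃ = 1.3961

φ1=0.0° → target in arm frame (0.0440, 0.2144)
  A=0.0260, B=-0.2006, C=(l²−L²−A²−y'²−z²)/(2L)=-0.0612
  γ=atan2(-0.2006,0.0260)=-1.4419;  ψ=arccos(-0.3026)=1.8782;  θ1=γ+ψ≈0.4363
arm 2 (φ=120.0°): x'=0.1637, y'=-0.1453
  A cos θ + B sin θ = C:  -0.0937·cos θ + -0.2006·sin θ = -0.0193
  θ2 = atan2(B,A) + arccos(C/0.2214) = -0.3495
arm 3 (φ=240.0°): x'=-0.2077, y'=-0.0691
  A cos θ + B sin θ = C:  0.2777·cos θ + -0.2006·sin θ = -0.1493
  γ=atan2(-0.2006,0.2777)=-0.6256;  ψ=arccos(-0.4358)=2.0218;  θ3=γ+ψ≈1.3961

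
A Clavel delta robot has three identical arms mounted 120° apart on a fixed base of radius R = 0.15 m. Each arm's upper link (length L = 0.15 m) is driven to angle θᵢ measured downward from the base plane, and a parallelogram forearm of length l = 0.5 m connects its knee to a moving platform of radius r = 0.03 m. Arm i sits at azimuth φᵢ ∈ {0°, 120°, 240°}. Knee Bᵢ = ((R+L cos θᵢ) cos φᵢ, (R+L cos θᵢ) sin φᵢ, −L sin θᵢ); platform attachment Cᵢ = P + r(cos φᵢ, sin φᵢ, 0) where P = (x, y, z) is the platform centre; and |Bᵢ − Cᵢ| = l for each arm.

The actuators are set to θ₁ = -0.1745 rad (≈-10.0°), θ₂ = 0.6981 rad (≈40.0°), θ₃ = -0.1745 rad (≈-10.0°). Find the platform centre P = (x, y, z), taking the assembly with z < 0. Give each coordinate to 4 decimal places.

S1 = (0.2677·cos0.0°, 0.2677·sin0.0°, 0.0260) = (0.2677, 0.0000, 0.0260)
φ2=120.0°: virtual centre (-0.1175, 0.2034, -0.0964), radius l
S3 = (0.2677·cos240.0°, 0.2677·sin240.0°, 0.0260) = (-0.1339, -0.2319, 0.0260)
|S₂|²−|S₁|² = -0.0079;  |S₃|²−|S₁|² = 0.0000
[-0.7704 0.4069 -0.2449]·P = -0.0079;  [-0.8032 -0.4637 0.0000]·P = 0.0000
det = 0.6840;  x = 0.0053+-0.1660z,  y = -0.0092+0.2876z
into |P−S₁|² = l²: 1.1103z² + 0.0297z + -0.1804 = 0;  Δ = 0.8020;  z = -0.4167 or 0.3899 → z<0 root = -0.4167
x = 0.0745, y = -0.1291

(0.0745, -0.1291, -0.4167)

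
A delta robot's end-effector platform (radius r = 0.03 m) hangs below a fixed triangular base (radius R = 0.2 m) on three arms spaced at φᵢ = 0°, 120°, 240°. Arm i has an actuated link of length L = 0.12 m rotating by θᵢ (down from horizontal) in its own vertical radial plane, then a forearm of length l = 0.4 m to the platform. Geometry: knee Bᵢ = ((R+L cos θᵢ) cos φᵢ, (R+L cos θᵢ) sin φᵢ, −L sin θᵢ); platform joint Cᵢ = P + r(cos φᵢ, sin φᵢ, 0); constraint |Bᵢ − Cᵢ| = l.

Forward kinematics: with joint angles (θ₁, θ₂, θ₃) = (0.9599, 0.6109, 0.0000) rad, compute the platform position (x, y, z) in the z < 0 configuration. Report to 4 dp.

(-0.0743, -0.0545, -0.3411)

arm 1 at φ=0.0°: e+L cos θ1 = 0.2388;  centre 1 = (0.2388, 0.0000, -0.0983)
arm 2 at φ=120.0°: e+L cos θ2 = 0.2683;  centre 2 = (-0.1341, 0.2324, -0.0688)
centre 3 = (0.2900·cos240.0°, 0.2900·sin240.0°, 0.0000) = (-0.1450, -0.2511, 0.0000)
|centre ₂|²−|centre ₁|² = 0.0100;  |centre ₃|²−|centre ₁|² = 0.0174
[-0.7460 0.4647 0.0589]·P = 0.0100;  [-0.7677 -0.5023 0.1966]·P = 0.0174
det = 0.7314;  x = -0.0179+0.1654z,  y = -0.0072+0.1387z
quadratic in z: (1.0466)z²+(0.1097)z+(-0.0844)=0, √Δ=0.6043 → z ∈ {-0.3411, 0.2363}; z = -0.3411 (taking z<0)
x = -0.0743, y = -0.0545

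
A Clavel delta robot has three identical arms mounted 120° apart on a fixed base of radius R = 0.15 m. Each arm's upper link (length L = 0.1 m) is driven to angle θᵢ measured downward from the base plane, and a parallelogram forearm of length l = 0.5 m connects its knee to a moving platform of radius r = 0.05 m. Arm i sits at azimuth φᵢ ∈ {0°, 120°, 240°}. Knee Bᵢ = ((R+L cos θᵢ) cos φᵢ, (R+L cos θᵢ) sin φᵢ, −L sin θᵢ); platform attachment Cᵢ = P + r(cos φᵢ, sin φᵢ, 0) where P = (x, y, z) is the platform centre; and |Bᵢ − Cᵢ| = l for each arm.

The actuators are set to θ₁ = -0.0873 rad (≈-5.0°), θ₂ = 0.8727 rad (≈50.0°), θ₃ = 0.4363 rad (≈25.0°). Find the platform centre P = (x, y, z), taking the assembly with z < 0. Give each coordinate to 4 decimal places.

(0.1240, -0.0676, -0.4809)

φ1=0.0°: virtual centre (0.1996, 0.0000, 0.0087), radius l
φ2=120.0°: virtual centre (-0.0821, 0.1423, -0.0766), radius l
φ3=240.0°: virtual centre (-0.0953, -0.1651, -0.0423), radius l
eliminate P² terms by subtracting sphere 1 from 2 and 3
plane₁₂: -0.5635x+0.2845y+-0.1707z = -0.0071
det = 0.3539;  x = 0.0080+-0.2412z,  y = -0.0089+0.1221z
into |P−S₁|² = l²: 1.0731z² + 0.0728z + -0.2131 = 0;  Δ = 0.9202;  z = -0.4809 or 0.4130 → z<0 root = -0.4809
x = 0.1240, y = -0.0676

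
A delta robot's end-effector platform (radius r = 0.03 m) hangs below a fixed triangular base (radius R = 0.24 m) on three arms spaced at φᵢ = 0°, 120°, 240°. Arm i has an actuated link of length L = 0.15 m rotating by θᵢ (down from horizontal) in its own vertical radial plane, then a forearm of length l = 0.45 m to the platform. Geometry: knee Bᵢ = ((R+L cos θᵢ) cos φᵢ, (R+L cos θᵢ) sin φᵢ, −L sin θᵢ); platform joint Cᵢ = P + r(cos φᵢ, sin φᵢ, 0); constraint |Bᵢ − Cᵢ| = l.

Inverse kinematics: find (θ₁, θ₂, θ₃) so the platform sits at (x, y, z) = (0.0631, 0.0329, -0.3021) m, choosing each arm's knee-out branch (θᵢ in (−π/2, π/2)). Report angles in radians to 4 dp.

θ₁ = -0.2624, θ₂ = 0.2618, θ₃ = 0.6111

rotate P by −φ1: (0.0631, 0.0329, -0.3021)
  A=0.1469, B=-0.3021, C=(l²−L²−A²−y'²−z²)/(2L)=0.2202
  γ=atan2(-0.3021,0.1469)=-1.1182;  ψ=arccos(0.6556)=0.8558;  θ1=γ+ψ≈-0.2624
φ2=120.0° → target in arm frame (-0.0031, -0.0711)
  A=0.2131, B=-0.3021, C=(l²−L²−A²−y'²−z²)/(2L)=0.1276
  γ=atan2(-0.3021,0.2131)=-0.9566;  ψ=arccos(0.3452)=1.2183;  θ2=γ+ψ≈0.2618
φ3=240.0° → target in arm frame (-0.0600, 0.0382)
  e−x'=0.2700;  (l²−L²−(e−x')²−y'²−z²)/2L = 0.0478
  γ=atan2(-0.3021,0.2700)=-0.8414;  ψ=arccos(0.1181)=1.4524;  θ3=γ+ψ≈0.6111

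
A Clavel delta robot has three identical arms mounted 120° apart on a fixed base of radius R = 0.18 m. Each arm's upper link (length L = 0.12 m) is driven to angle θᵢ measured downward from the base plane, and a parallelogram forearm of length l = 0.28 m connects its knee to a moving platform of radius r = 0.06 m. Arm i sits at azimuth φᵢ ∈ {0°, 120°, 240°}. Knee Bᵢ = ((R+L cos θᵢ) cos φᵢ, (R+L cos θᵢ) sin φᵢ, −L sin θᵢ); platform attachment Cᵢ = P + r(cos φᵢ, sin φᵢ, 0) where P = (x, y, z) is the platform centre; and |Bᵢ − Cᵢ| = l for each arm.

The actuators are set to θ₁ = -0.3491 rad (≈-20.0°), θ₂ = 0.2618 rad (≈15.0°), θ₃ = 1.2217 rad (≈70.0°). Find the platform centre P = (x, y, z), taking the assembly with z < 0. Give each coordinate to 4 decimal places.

(0.0817, 0.0781, -0.1814)

φ1=0.0°: virtual centre (0.2328, 0.0000, 0.0410), radius l
arm 2 at φ=120.0°: (R−r)+L cos θ2 = 0.2359;  O2 = (-0.1180, 0.2043, -0.0311)
arm 3 at φ=240.0°: (R−r)+L cos θ3 = 0.1610;  O3 = (-0.0805, -0.1395, -0.1128)
subtract pairs → two planes through P
[-0.7014 0.4086 -0.1442]·P = 0.0008;  [-0.6266 -0.2789 -0.3076]·P = -0.0172
Cramer: x(z) = 0.0151-0.3673z;  y(z) = 0.0278-0.2777z
into |P−O₁|² = l²: 1.2120z² + 0.0624z + -0.0286 = 0;  Δ = 0.1424;  z = -0.1814 or 0.1299 → z<0 root = -0.1814
x = 0.0817, y = 0.0781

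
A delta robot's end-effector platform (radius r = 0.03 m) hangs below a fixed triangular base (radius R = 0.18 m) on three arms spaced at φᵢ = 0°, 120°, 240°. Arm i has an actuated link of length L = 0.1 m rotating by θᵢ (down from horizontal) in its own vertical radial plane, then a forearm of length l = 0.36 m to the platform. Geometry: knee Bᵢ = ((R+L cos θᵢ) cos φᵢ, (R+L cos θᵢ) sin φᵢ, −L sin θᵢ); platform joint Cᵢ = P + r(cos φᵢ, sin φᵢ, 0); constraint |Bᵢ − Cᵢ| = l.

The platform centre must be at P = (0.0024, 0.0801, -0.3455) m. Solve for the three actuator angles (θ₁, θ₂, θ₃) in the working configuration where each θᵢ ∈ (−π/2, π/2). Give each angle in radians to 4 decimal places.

arm 1 (φ=0.0°): x'=0.0024, y'=0.0801
  A cos θ + B sin θ = C:  0.1476·cos θ + -0.3455·sin θ = -0.1399
  √(A²+B²)=0.3757;  θ1 = -1.1671+1.9522 ≈ 0.7852
rotate P by −φ2: (0.0682, -0.0421, -0.3455)
  A cos θ + B sin θ = C:  0.0818·cos θ + -0.3455·sin θ = -0.0412
  θ2 = atan2(B,A) + arccos(C/0.3551) = 0.3489
arm 3 (φ=240.0°): x'=-0.0706, y'=-0.0380
  e−x'=0.2206;  (l²−L²−(e−x')²−y'²−z²)/2L = -0.2493
  √(A²+B²)=0.4099;  θ3 = -1.0026+2.2246 ≈ 1.2220

θ₁ = 0.7852, θ₂ = 0.3489, θ₃ = 1.2220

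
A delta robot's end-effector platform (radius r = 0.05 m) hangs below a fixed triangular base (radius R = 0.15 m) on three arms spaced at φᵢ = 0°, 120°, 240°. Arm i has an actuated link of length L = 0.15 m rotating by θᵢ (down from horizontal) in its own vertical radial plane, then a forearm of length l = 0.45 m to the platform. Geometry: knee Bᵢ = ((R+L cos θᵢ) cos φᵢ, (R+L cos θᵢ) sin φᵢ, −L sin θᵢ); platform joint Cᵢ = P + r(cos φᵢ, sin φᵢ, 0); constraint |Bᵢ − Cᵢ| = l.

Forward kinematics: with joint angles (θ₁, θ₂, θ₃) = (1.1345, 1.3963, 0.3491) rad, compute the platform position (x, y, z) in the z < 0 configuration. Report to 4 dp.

(-0.0437, -0.1780, -0.4936)

arm 1 at φ=0.0°: e+L cos θ1 = 0.1634;  O1 = (0.1634, 0.0000, -0.1359)
O2 = (0.1260·cos120.0°, 0.1260·sin120.0°, -0.1477) = (-0.0630, 0.1092, -0.1477)
O3 = (0.2410·cos240.0°, 0.2410·sin240.0°, -0.0513) = (-0.1205, -0.2087, -0.0513)
|O₂|²−|O₁|² = -0.0075;  |O₃|²−|O₁|² = 0.0155
[-0.4528 0.2183 -0.0235]·P = -0.0075;  [-0.5677 -0.4173 0.1693]·P = 0.0155
Cramer: x(z) = -0.0009+0.0867z;  y(z) = -0.0360+0.2877z
quadratic in z: (1.0903)z²+(0.2227)z+(-0.1557)=0, √Δ=0.8537 → z ∈ {-0.4936, 0.2894}; z = -0.4936 (taking z<0)
x = -0.0437, y = -0.1780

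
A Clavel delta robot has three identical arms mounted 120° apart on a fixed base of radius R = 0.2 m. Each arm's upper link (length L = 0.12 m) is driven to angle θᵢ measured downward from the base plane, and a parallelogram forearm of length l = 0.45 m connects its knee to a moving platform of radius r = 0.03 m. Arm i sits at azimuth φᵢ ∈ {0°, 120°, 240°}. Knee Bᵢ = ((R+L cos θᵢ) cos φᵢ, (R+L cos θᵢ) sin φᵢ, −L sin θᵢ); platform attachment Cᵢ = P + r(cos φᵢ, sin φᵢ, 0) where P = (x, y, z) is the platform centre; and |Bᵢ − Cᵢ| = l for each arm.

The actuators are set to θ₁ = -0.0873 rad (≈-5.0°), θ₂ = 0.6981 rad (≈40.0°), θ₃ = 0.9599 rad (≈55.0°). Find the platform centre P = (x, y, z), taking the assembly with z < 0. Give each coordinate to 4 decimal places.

φ1=0.0°: virtual centre (0.2895, 0.0000, 0.0105), radius l
O2 = (0.2619·cos120.0°, 0.2619·sin120.0°, -0.0771) = (-0.1310, 0.2268, -0.0771)
φ3=240.0°: virtual centre (-0.1194, -0.2068, -0.0983), radius l
eliminate P² terms by subtracting sphere 1 from 2 and 3
linear system: -0.8410x+0.4537y = -0.0094−-0.1752z; -0.8179x+-0.4137y = -0.0172−-0.2175z
det = 0.7190;  x = 0.0163+-0.2381z,  y = 0.0095+-0.0551z
quadratic in z: (1.0597)z²+(0.1081)z+(-0.1276)=0, √Δ=0.7434 → z ∈ {-0.4018, 0.2998}; z = -0.4018 (taking z<0)
x = 0.1119, y = 0.0316

(0.1119, 0.0316, -0.4018)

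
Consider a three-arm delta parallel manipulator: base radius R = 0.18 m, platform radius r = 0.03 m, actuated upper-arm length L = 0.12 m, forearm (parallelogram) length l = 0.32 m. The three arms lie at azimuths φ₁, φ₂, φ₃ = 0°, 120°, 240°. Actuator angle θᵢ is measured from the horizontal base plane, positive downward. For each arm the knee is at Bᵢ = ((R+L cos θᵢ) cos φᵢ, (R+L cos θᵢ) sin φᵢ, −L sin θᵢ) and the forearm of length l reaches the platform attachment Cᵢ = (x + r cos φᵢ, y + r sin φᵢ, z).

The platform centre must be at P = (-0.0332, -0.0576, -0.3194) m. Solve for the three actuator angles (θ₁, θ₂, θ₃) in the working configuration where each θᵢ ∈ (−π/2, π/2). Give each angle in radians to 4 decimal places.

θ₁ = 1.1345, θ₂ = 1.1350, θ₃ = 0.5239

rotate P by −φ1: (-0.0332, -0.0576, -0.3194)
  e−x'=0.1832;  (l²−L²−(e−x')²−y'²−z²)/2L = -0.2121
  γ=atan2(-0.3194,0.1832)=-1.0500;  ψ=arccos(-0.5759)=2.1846;  θ1=γ+ψ≈1.1345
φ2=120.0° → target in arm frame (-0.0333, 0.0576)
  A=0.1833, B=-0.3194, C=(l²−L²−A²−y'²−z²)/(2L)=-0.2122
  γ=atan2(-0.3194,0.1833)=-1.0498;  ψ=arccos(-0.5762)=2.1848;  θ2=γ+ψ≈1.1350
φ3=240.0° → target in arm frame (0.0665, 0.0000)
  A=0.0835, B=-0.3194, C=(l²−L²−A²−y'²−z²)/(2L)=-0.0875
  θ3 = atan2(B,A) + arccos(C/0.3301) = 0.5239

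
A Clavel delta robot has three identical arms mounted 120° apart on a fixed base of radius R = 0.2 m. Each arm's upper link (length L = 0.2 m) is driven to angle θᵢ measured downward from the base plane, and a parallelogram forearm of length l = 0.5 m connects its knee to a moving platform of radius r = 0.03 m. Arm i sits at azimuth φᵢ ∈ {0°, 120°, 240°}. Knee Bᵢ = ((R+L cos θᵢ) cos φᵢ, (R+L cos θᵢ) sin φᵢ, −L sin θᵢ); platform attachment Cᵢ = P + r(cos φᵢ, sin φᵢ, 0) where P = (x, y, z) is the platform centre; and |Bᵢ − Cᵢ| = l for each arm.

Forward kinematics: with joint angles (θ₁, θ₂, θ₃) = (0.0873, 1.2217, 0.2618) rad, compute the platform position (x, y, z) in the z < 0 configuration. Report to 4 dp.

arm 1 at φ=0.0°: e+L cos θ1 = 0.3692;  S1 = (0.3692, 0.0000, -0.0174)
arm 2 at φ=120.0°: e+L cos θ2 = 0.2384;  S2 = (-0.1192, 0.2065, -0.1879)
S3 = (0.3632·cos240.0°, 0.3632·sin240.0°, -0.0518) = (-0.1816, -0.3145, -0.0518)
|S₂|²−|S₁|² = -0.0445;  |S₃|²−|S₁|² = -0.0021
plane₁₂: -0.9769x+0.4129y+-0.3410z = -0.0445
det = 1.0694;  x = 0.0270+-0.2271z,  y = -0.0439+0.2886z
sphere 1 gives Az²+Bz+C=0 with A=1.1348, B=0.1650, C=-0.1306;  B²−4AC=0.6201;  roots -0.4196, 0.2743;  negative root z = -0.4196
x = 0.1223, y = -0.1650

(0.1223, -0.1650, -0.4196)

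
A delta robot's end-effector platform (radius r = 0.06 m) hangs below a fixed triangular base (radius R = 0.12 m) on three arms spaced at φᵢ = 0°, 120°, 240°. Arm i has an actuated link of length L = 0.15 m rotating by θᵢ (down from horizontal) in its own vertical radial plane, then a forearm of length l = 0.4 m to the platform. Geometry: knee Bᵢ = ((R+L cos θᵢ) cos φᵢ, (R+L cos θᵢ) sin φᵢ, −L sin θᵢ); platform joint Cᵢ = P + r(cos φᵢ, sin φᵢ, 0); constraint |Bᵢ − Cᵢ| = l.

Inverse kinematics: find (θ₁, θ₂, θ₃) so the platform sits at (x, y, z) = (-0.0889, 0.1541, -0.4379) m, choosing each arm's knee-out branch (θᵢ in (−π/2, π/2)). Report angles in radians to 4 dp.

θ₁ = 1.1344, θ₂ = 0.2617, θ₃ = 1.1346

arm 1 (φ=0.0°): x'=-0.0889, y'=0.1541
  A=0.1489, B=-0.4379, C=(l²−L²−A²−y'²−z²)/(2L)=-0.3339
  √(A²+B²)=0.4625;  θ1 = -1.2430+2.3774 ≈ 1.1344
φ2=120.0° → target in arm frame (0.1779, -0.0001)
  A cos θ + B sin θ = C:  -0.1179·cos θ + -0.4379·sin θ = -0.2272
  √(A²+B²)=0.4535;  θ2 = -1.8338+2.0955 ≈ 0.2617
rotate P by −φ3: (-0.0890, -0.1540, -0.4379)
  A=0.1490, B=-0.4379, C=(l²−L²−A²−y'²−z²)/(2L)=-0.3340
  θ3 = atan2(B,A) + arccos(C/0.4626) = 1.1346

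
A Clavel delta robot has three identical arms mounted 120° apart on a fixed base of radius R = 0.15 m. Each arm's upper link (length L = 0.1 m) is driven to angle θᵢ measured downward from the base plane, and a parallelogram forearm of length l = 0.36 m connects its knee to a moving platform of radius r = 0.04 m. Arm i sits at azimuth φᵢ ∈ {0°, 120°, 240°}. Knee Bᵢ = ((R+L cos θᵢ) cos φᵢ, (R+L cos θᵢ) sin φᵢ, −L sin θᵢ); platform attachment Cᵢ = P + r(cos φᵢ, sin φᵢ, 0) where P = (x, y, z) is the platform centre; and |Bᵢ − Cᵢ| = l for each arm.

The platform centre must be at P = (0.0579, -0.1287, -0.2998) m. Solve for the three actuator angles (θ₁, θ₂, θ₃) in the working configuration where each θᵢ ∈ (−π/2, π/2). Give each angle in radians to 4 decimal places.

θ₁ = -0.0004, θ₂ = 1.1346, θ₃ = -0.1750

arm 1 (φ=0.0°): x'=0.0579, y'=-0.1287
  e−x'=0.0521;  (l²−L²−(e−x')²−y'²−z²)/2L = 0.0522
  γ=atan2(-0.2998,0.0521)=-1.3987;  ψ=arccos(0.1716)=1.3984;  θ1=γ+ψ≈-0.0004
arm 2 (φ=120.0°): x'=-0.1404, y'=0.0142
  e−x'=0.2504;  (l²−L²−(e−x')²−y'²−z²)/2L = -0.1659
  θ2 = atan2(B,A) + arccos(C/0.3906) = 1.1346
arm 3 (φ=240.0°): x'=0.0825, y'=0.1145
  e−x'=0.0275;  (l²−L²−(e−x')²−y'²−z²)/2L = 0.0793
  θ3 = atan2(B,A) + arccos(C/0.3011) = -0.1750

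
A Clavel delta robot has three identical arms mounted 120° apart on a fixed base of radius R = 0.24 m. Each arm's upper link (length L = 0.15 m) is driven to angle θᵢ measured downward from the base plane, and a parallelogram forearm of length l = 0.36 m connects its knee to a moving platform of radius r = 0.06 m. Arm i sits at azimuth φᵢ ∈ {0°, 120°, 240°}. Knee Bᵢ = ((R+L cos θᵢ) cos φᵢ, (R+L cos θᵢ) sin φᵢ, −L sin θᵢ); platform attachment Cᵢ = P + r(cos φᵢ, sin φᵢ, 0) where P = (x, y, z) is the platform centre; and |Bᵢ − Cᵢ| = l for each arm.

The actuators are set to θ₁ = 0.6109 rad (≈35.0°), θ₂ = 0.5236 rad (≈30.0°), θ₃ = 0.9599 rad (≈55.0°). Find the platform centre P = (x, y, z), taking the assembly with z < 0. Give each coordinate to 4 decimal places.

(0.0166, 0.0453, -0.2995)

O1 = (0.3029·cos0.0°, 0.3029·sin0.0°, -0.0860) = (0.3029, 0.0000, -0.0860)
arm 2 at φ=120.0°: (R−r)+L cos θ2 = 0.3099;  O2 = (-0.1550, 0.2684, -0.0750)
arm 3 at φ=240.0°: (R−r)+L cos θ3 = 0.2660;  O3 = (-0.1330, -0.2304, -0.1229)
subtract pairs → two planes through P
plane₁₂: -0.9156x+0.5368y+0.0221z = 0.0025
det = 0.8899;  x = 0.0067+-0.0330z,  y = 0.0161+-0.0974z
sphere 1 gives Az²+Bz+C=0 with A=1.0106, B=0.1885, C=-0.0342;  B²−4AC=0.1738;  roots -0.2995, 0.1130;  negative root z = -0.2995
x = 0.0166, y = 0.0453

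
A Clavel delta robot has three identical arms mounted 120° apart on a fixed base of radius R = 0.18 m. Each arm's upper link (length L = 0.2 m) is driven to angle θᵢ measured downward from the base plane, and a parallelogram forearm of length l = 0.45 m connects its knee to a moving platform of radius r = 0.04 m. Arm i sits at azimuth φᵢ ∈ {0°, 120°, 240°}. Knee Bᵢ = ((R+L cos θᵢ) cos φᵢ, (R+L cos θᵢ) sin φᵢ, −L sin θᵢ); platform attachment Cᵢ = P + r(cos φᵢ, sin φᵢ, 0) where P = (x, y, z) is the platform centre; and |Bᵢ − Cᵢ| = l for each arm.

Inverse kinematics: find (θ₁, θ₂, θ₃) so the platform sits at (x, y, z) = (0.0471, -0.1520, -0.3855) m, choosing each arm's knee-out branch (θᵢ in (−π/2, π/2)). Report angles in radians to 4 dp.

θ₁ = 0.3492, θ₂ = 1.0471, θ₃ = 0.0876

φ1=0.0° → target in arm frame (0.0471, -0.1520)
  e−x'=0.0929;  (l²−L²−(e−x')²−y'²−z²)/2L = -0.0446
  √(A²+B²)=0.3965;  θ1 = -1.3343+1.6835 ≈ 0.3492
arm 2 (φ=120.0°): x'=-0.1552, y'=0.0352
  e−x'=0.2952;  (l²−L²−(e−x')²−y'²−z²)/2L = -0.1862
  γ=atan2(-0.3855,0.2952)=-0.9173;  ψ=arccos(-0.3835)=1.9644;  θ2=γ+ψ≈1.0471
rotate P by −φ3: (0.1081, 0.1168, -0.3855)
  e−x'=0.0319;  (l²−L²−(e−x')²−y'²−z²)/2L = -0.0019
  √(A²+B²)=0.3868;  θ3 = -1.4882+1.5758 ≈ 0.0876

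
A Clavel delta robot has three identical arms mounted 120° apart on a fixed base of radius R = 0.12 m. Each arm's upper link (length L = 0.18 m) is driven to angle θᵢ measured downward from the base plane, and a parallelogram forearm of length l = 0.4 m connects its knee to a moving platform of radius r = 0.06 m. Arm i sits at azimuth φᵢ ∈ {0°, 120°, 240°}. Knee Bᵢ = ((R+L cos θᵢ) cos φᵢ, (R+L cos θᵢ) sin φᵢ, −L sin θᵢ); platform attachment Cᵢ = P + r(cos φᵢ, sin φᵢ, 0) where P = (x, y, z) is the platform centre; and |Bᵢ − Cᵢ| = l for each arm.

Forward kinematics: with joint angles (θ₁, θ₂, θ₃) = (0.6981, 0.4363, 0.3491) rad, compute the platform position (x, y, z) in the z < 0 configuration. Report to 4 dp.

S1 = (0.1979·cos0.0°, 0.1979·sin0.0°, -0.1157) = (0.1979, 0.0000, -0.1157)
arm 2 at φ=120.0°: (R−r)+L cos θ2 = 0.2231;  S2 = (-0.1116, 0.1932, -0.0761)
S3 = (0.2291·cos240.0°, 0.2291·sin240.0°, -0.0616) = (-0.1146, -0.1984, -0.0616)
eliminate P² terms by subtracting sphere 1 from 2 and 3
plane₁₂: -0.6189x+0.3865y+0.0793z = 0.0030
Cramer: x(z) = -0.0054+0.1505z;  y(z) = -0.0009+0.0359z
sphere 1 gives Az²+Bz+C=0 with A=1.0239, B=0.1701, C=-0.1053;  B²−4AC=0.4601;  roots -0.4143, 0.2481;  negative root z = -0.4143
x = -0.0678, y = -0.0157

(-0.0678, -0.0157, -0.4143)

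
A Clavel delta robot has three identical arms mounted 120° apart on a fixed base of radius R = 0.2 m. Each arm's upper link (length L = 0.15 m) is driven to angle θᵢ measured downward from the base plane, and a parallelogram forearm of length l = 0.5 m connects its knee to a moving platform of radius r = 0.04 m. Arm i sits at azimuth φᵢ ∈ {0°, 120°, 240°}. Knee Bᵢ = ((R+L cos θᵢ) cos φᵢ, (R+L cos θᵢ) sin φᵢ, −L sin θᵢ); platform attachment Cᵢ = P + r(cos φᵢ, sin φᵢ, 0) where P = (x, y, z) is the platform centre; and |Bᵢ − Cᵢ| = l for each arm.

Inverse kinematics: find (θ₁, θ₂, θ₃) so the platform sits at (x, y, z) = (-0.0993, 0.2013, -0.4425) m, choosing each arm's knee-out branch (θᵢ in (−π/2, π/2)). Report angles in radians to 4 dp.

arm 1 (φ=0.0°): x'=-0.0993, y'=0.2013
  e−x'=0.2593;  (l²−L²−(e−x')²−y'²−z²)/2L = -0.2535
  γ=atan2(-0.4425,0.2593)=-1.0407;  ψ=arccos(-0.4944)=2.0879;  θ1=γ+ψ≈1.0472
rotate P by −φ2: (0.2240, -0.0147, -0.4425)
  A cos θ + B sin θ = C:  -0.0640·cos θ + -0.4425·sin θ = 0.0913
  γ=atan2(-0.4425,-0.0640)=-1.7144;  ψ=arccos(0.2042)=1.3652;  θ2=γ+ψ≈-0.3492
rotate P by −φ3: (-0.1247, -0.1866, -0.4425)
  A cos θ + B sin θ = C:  0.2847·cos θ + -0.4425·sin θ = -0.2806
  θ3 = atan2(B,A) + arccos(C/0.5262) = 1.1342

θ₁ = 1.0472, θ₂ = -0.3492, θ₃ = 1.1342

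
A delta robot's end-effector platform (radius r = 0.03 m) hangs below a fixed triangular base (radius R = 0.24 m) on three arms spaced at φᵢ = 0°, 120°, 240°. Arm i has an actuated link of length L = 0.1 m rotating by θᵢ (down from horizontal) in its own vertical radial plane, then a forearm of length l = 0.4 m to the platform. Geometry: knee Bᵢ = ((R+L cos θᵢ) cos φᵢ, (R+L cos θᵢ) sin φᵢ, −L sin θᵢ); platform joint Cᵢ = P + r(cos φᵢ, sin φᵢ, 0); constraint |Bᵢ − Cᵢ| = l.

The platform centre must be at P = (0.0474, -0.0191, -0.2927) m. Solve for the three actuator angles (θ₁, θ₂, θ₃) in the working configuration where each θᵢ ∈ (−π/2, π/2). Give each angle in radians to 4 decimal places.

θ₁ = -0.0877, θ₂ = 0.6981, θ₃ = 0.4365

arm 1 (φ=0.0°): x'=0.0474, y'=-0.0191
  e−x'=0.1626;  (l²−L²−(e−x')²−y'²−z²)/2L = 0.1876
  θ1 = atan2(B,A) + arccos(C/0.3348) = -0.0877
rotate P by −φ2: (-0.0402, -0.0315, -0.2927)
  A cos θ + B sin θ = C:  0.2502·cos θ + -0.2927·sin θ = 0.0036
  θ2 = atan2(B,A) + arccos(C/0.3851) = 0.6981
φ3=240.0° → target in arm frame (-0.0072, 0.0506)
  e−x'=0.2172;  (l²−L²−(e−x')²−y'²−z²)/2L = 0.0730
  √(A²+B²)=0.3645;  θ3 = -0.9325+1.3690 ≈ 0.4365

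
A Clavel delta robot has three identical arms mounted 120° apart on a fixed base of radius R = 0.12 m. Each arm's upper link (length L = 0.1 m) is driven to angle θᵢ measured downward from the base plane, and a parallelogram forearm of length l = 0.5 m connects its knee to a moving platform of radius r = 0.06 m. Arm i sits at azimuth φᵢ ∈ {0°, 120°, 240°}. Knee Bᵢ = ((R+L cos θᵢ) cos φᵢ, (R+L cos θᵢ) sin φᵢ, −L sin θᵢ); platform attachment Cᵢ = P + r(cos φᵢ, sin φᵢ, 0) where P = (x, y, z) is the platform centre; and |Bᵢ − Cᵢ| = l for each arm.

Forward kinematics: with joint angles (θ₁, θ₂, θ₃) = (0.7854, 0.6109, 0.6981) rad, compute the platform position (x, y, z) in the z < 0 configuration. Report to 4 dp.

O1 = (0.1307·cos0.0°, 0.1307·sin0.0°, -0.0707) = (0.1307, 0.0000, -0.0707)
φ2=120.0°: virtual centre (-0.0710, 0.1229, -0.0574), radius l
O3 = (0.1366·cos240.0°, 0.1366·sin240.0°, -0.0643) = (-0.0683, -0.1183, -0.0643)
eliminate P² terms by subtracting sphere 1 from 2 and 3
linear system: -0.4033x+0.2458y = 0.0013−0.0267z; -0.3980x+-0.2366y = 0.0007−0.0129z
det = 0.1933;  x = -0.0025+0.0491z,  y = 0.0013+-0.0281z
into |P−O₁|² = l²: 1.0032z² + 0.1283z + -0.2272 = 0;  Δ = 0.9283;  z = -0.5441 or 0.4163 → z<0 root = -0.5441
x = -0.0292, y = 0.0166

(-0.0292, 0.0166, -0.5441)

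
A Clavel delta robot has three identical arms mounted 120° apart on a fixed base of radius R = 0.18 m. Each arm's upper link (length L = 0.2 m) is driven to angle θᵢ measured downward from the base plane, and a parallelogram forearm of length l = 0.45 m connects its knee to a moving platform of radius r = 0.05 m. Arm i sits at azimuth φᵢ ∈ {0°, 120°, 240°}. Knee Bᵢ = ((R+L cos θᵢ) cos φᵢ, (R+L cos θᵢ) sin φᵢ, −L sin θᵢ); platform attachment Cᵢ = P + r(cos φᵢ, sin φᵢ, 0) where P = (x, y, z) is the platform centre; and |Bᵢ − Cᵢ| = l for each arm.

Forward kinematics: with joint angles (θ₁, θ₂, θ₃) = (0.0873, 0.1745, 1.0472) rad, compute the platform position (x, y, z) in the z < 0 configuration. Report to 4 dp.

S1 = (0.3292·cos0.0°, 0.3292·sin0.0°, -0.0174) = (0.3292, 0.0000, -0.0174)
arm 2 at φ=120.0°: e+L cos θ2 = 0.3270;  S2 = (-0.1635, 0.2832, -0.0347)
arm 3 at φ=240.0°: e+L cos θ3 = 0.2300;  S3 = (-0.1150, -0.1992, -0.1732)
subtract pairs → two planes through P
[-0.9854 0.5663 -0.0346]·P = -0.0006;  [-0.8885 -0.3984 -0.3115]·P = -0.0258
det = 0.8957;  x = 0.0166+-0.2123z,  y = 0.0278+-0.3084z
quadratic in z: (1.1402)z²+(0.1505)z+(-0.1037)=0, √Δ=0.7039 → z ∈ {-0.3747, 0.2427}; z = -0.3747 (taking z<0)
x = 0.0961, y = 0.1434

(0.0961, 0.1434, -0.3747)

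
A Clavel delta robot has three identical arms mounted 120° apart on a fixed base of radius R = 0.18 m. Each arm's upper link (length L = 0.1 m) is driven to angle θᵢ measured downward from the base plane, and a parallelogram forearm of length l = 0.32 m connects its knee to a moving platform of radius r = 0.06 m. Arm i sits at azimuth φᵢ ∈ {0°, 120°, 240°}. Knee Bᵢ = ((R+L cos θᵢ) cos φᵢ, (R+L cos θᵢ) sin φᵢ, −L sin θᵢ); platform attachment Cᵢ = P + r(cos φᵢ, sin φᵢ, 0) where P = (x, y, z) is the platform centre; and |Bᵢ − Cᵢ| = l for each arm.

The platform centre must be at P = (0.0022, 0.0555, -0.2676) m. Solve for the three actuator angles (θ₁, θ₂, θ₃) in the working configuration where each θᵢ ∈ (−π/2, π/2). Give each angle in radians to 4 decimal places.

φ1=0.0° → target in arm frame (0.0022, 0.0555)
  A=0.1178, B=-0.2676, C=(l²−L²−A²−y'²−z²)/(2L)=0.0192
  γ=atan2(-0.2676,0.1178)=-1.1561;  ψ=arccos(0.0656)=1.5052;  θ1=γ+ψ≈0.3491
arm 2 (φ=120.0°): x'=0.0470, y'=-0.0297
  A cos θ + B sin θ = C:  0.0730·cos θ + -0.2676·sin θ = 0.0729
  γ=atan2(-0.2676,0.0730)=-1.3044;  ψ=arccos(0.2627)=1.3049;  θ2=γ+ψ≈0.0006
arm 3 (φ=240.0°): x'=-0.0492, y'=-0.0258
  e−x'=0.1692;  (l²−L²−(e−x')²−y'²−z²)/2L = -0.0425
  γ=atan2(-0.2676,0.1692)=-1.0071;  ψ=arccos(-0.1342)=1.7054;  θ3=γ+ψ≈0.6983

θ₁ = 0.3491, θ₂ = 0.0006, θ₃ = 0.6983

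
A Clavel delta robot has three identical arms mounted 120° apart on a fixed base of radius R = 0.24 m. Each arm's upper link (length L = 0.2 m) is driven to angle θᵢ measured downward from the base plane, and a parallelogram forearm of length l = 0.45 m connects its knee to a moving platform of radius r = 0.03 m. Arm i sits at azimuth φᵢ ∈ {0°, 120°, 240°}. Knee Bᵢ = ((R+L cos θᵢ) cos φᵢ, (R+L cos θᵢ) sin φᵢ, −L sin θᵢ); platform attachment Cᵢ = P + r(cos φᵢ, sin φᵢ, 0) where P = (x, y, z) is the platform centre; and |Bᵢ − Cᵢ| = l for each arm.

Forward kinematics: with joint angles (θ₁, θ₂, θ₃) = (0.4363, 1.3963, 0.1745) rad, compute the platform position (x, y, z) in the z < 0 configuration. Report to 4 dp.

(0.0657, -0.1690, -0.3452)

O1 = (0.3913·cos0.0°, 0.3913·sin0.0°, -0.0845) = (0.3913, 0.0000, -0.0845)
arm 2 at φ=120.0°: ρ2 = 0.2447;  O2 = (-0.1224, 0.2119, -0.1970)
arm 3 at φ=240.0°: ρ3 = 0.4070;  O3 = (-0.2035, -0.3524, -0.0347)
eliminate P² terms by subtracting sphere 1 from 2 and 3
[-1.0273 0.4239 -0.2249]·P = -0.0615;  [-1.1895 -0.7049 0.0996]·P = 0.0066
det = 1.2283;  x = 0.0330+-0.0947z,  y = -0.0651+0.3011z
sphere 1 gives Az²+Bz+C=0 with A=1.0996, B=0.1977, C=-0.0628;  B²−4AC=0.3153;  roots -0.3452, 0.1654;  negative root z = -0.3452
x = 0.0657, y = -0.1690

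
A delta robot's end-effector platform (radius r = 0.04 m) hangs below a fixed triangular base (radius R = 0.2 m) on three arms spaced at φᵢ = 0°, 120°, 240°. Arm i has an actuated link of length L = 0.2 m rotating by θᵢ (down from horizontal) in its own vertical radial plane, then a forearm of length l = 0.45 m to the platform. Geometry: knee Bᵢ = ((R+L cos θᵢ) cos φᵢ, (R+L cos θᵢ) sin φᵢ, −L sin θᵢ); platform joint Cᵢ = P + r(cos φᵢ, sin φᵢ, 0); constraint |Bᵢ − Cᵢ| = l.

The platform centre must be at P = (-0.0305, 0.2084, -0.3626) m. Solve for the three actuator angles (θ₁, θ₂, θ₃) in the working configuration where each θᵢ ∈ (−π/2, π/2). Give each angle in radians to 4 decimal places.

θ₁ = 0.7855, θ₂ = -0.2615, θ₃ = 1.2218

arm 1 (φ=0.0°): x'=-0.0305, y'=0.2084
  A=0.1905, B=-0.3626, C=(l²−L²−A²−y'²−z²)/(2L)=-0.1217
  √(A²+B²)=0.4096;  θ1 = -1.0871+1.8726 ≈ 0.7855
φ2=120.0° → target in arm frame (0.1957, -0.0778)
  A=-0.0357, B=-0.3626, C=(l²−L²−A²−y'²−z²)/(2L)=0.0592
  γ=atan2(-0.3626,-0.0357)=-1.6690;  ψ=arccos(0.1626)=1.4075;  θ2=γ+ψ≈-0.2615
rotate P by −φ3: (-0.1652, -0.1306, -0.3626)
  e−x'=0.3252;  (l²−L²−(e−x')²−y'²−z²)/2L = -0.2295
  √(A²+B²)=0.4871;  θ3 = -0.8397+2.0615 ≈ 1.2218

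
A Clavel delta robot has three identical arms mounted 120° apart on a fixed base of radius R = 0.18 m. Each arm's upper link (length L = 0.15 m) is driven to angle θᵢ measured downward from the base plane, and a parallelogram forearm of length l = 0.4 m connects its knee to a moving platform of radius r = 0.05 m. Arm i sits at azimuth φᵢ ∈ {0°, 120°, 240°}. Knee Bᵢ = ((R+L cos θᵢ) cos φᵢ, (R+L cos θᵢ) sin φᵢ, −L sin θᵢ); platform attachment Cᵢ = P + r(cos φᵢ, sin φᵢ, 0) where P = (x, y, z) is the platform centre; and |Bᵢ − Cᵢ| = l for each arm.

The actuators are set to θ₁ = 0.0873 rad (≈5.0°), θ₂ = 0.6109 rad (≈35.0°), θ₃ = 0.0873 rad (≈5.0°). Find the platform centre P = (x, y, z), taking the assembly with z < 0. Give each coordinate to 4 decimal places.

φ1=0.0°: virtual centre (0.2794, 0.0000, -0.0131), radius l
φ2=120.0°: virtual centre (-0.1264, 0.2190, -0.0860), radius l
S3 = (0.2794·cos240.0°, 0.2794·sin240.0°, -0.0131) = (-0.1397, -0.2420, -0.0131)
subtract pairs → two planes through P
linear system: -0.8117x+0.4380y = -0.0069−-0.1459z; -0.8383x+-0.4840y = 0.0000−0.0000z
Cramer: x(z) = 0.0044-0.0929z;  y(z) = -0.0076+0.1610z
into |P−S₁|² = l²: 1.0345z² + 0.0748z + -0.0841 = 0;  Δ = 0.3537;  z = -0.3236 or 0.2513 → z<0 root = -0.3236
x = 0.0345, y = -0.0597

(0.0345, -0.0597, -0.3236)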